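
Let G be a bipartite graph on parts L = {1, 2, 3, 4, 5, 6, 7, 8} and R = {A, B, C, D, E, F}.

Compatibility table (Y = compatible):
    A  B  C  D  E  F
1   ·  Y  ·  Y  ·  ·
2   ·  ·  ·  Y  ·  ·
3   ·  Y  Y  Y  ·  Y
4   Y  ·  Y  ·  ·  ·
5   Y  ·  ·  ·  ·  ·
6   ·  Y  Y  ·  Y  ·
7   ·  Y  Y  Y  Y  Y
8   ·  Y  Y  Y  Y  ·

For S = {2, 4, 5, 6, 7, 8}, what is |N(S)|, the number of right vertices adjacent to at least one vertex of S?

6

The union of neighbours of {2, 4, 5, 6, 7, 8} is {A, B, C, D, E, F}, which has 6 elements.
Since |N(S)| = 6 ≥ |S| = 6, Hall's condition holds for this subset.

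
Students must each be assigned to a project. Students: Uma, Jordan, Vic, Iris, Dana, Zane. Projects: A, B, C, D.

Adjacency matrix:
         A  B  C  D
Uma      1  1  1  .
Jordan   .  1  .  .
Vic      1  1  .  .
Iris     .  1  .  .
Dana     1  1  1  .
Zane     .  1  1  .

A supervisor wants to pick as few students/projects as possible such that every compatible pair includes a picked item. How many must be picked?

The 3 edges Uma–C, Jordan–B, Vic–A form a matching, so any vertex cover needs at least 3 vertices (one per matched edge).
Conversely {A, B, C} meets every edge and has exactly 3 vertices, so 3 is optimal.

3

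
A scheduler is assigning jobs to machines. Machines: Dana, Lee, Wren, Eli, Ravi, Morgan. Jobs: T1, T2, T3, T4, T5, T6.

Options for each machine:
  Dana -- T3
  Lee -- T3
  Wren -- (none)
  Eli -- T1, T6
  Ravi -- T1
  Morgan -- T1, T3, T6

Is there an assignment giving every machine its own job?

The set {Dana, Lee, Wren, Eli, Ravi, Morgan} has only 3 neighbours ({T1, T3, T6}), so by Hall's theorem at most 3 of the 6 machines can be matched.
Hence no matching covers every machine.

No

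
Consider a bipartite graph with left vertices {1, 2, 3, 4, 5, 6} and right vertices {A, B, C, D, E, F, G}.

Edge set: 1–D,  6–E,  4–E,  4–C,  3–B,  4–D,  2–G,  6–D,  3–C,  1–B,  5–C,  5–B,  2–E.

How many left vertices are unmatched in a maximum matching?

1

One maximum matching: 1-D, 2-G, 3-C, 4-E, 5-B.
The set {1, 3, 4, 5, 6} has only 4 neighbours ({B, C, D, E}), so by Hall's theorem at most 5 of the 6 left vertices can be matched.
That matches 5 of the 6, leaving 1 unmatched; no matching can do better.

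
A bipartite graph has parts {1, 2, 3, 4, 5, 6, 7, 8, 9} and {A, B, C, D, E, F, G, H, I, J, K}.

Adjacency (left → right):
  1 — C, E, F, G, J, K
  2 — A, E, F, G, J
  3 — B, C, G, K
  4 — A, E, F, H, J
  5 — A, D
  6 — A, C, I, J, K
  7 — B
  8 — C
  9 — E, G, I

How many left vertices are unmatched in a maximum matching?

A valid assignment of size 9: 1→J, 2→G, 3→K, 4→H, 5→D, 6→A, 7→B, 8→C, 9→E.
This saturates every left vertex, so 9 is the maximum.
That matches 9 of the 9, leaving 0 unmatched; no matching can do better.

0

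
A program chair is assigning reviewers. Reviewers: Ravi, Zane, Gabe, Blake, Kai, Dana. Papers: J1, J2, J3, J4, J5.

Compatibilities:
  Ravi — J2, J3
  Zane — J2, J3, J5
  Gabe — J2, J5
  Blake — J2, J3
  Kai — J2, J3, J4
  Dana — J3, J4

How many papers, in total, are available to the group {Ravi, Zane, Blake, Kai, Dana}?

4

The union of neighbours of {Ravi, Zane, Blake, Kai, Dana} is {J2, J3, J4, J5}, which has 4 elements.
Since |N(S)| = 4 < |S| = 5, Hall's condition fails for this subset.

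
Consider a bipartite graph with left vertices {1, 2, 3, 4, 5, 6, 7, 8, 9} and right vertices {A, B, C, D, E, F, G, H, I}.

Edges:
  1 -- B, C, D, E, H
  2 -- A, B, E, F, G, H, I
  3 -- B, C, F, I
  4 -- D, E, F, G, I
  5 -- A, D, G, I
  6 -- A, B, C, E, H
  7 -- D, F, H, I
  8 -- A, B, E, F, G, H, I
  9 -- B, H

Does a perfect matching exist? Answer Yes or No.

A valid assignment of size 9: 1-C, 2-E, 3-F, 4-G, 5-I, 6-H, 7-D, 8-A, 9-B.
All 9 left vertices are covered.

Yes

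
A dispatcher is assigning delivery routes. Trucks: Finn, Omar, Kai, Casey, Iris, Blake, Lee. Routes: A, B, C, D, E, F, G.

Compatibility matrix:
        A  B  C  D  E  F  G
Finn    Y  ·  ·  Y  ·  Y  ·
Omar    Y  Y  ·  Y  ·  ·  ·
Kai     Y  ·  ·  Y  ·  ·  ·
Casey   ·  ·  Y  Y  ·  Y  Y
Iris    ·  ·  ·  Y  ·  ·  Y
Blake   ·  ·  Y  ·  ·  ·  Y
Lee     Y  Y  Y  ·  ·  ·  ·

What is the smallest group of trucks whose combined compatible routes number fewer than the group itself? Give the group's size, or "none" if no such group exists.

7

Take S = {Finn, Omar, Kai, Casey, Iris, Blake, Lee}. Its neighbourhood is {A, B, C, D, F, G}, so |N(S)| = 6 < |S| = 7.
Every subset of size less than 7 has at least as many neighbours as members, so 7 is the minimum.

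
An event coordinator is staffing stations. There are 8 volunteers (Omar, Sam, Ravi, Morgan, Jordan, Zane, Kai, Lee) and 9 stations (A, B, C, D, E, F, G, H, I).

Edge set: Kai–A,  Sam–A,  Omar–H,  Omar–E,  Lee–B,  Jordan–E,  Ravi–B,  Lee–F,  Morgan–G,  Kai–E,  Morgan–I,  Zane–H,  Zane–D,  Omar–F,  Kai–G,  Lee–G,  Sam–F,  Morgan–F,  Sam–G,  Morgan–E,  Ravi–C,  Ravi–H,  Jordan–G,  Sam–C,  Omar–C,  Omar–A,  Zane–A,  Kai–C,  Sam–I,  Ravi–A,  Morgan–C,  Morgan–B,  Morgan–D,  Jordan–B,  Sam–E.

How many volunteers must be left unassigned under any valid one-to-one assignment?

0

One maximum matching: Omar–A, Sam–G, Ravi–H, Morgan–F, Jordan–E, Zane–D, Kai–C, Lee–B.
All 8 volunteers are matched, so no larger matching exists.
That matches 8 of the 8, leaving 0 unmatched; no matching can do better.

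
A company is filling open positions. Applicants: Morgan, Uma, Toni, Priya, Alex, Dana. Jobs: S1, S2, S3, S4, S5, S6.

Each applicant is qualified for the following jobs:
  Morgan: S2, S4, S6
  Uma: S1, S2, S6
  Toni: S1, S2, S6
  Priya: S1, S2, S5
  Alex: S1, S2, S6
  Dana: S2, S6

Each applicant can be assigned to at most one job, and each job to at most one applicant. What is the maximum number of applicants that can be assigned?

For example, pair Morgan-S4, Uma-S1, Toni-S6, Priya-S5, Alex-S2.
The set {Uma, Toni, Alex, Dana} has only 3 neighbours ({S1, S2, S6}), so by Hall's theorem at most 5 of the 6 applicants can be matched.

5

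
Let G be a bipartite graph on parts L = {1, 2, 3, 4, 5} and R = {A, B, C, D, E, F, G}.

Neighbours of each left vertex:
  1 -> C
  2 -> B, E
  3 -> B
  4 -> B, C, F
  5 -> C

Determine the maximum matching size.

For example, pair 1–C, 2–E, 3–B, 4–F.
The set {1, 5} has only 1 neighbour ({C}), so by Hall's theorem at most 4 of the 5 left vertices can be matched.

4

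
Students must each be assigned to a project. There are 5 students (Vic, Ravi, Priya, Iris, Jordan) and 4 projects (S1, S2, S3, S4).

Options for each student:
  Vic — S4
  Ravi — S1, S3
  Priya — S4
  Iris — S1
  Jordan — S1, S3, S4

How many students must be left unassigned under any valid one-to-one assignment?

2

One maximum matching: Vic–S4, Ravi–S3, Iris–S1.
The set {Vic, Ravi, Priya, Iris, Jordan} has only 3 neighbours ({S1, S3, S4}), so by Hall's theorem at most 3 of the 5 students can be matched.
That matches 3 of the 5, leaving 2 unmatched; no matching can do better.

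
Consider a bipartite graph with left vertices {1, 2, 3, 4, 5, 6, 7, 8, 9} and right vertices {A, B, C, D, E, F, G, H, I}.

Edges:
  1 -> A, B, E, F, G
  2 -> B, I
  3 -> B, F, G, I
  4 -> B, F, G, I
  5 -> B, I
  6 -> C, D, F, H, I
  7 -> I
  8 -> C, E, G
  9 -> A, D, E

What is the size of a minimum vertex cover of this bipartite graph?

8

{1, 3, 4, 6, 8, 9, B, I} is a vertex cover of size 8: every edge has an endpoint in this set.
No smaller cover exists because 1–A, 2–I, 3–G, 4–F, 5–B, 6–H, 8–C, 9–E is a matching of size 8, and a cover must include an endpoint of each of these disjoint edges (König's theorem).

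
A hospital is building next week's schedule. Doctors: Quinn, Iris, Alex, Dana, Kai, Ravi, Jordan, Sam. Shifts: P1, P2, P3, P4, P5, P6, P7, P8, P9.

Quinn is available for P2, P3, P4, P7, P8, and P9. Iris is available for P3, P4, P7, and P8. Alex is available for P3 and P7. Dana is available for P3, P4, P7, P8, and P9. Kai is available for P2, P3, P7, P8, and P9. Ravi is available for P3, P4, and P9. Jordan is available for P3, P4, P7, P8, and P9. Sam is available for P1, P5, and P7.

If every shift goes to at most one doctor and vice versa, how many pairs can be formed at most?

7

A valid assignment of size 7: Quinn-P2, Iris-P4, Alex-P7, Dana-P8, Kai-P3, Ravi-P9, Sam-P1.
The set {Quinn, Iris, Alex, Dana, Kai, Ravi, Jordan} has only 6 neighbours ({P2, P3, P4, P7, P8, P9}), so by Hall's theorem at most 7 of the 8 doctors can be matched.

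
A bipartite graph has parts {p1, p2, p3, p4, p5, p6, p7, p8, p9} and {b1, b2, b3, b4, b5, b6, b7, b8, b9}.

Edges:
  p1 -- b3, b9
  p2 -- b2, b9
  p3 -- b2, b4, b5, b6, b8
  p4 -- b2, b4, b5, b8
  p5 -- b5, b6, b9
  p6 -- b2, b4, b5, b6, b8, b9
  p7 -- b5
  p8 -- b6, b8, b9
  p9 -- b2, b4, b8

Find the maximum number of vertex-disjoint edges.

7

A valid assignment of size 7: p1-b3, p2-b2, p3-b4, p4-b8, p5-b9, p6-b6, p7-b5.
The set {p2, p3, p4, p5, p6, p7, p8, p9} has only 6 neighbours ({b2, b4, b5, b6, b8, b9}), so by Hall's theorem at most 7 of the 9 left vertices can be matched.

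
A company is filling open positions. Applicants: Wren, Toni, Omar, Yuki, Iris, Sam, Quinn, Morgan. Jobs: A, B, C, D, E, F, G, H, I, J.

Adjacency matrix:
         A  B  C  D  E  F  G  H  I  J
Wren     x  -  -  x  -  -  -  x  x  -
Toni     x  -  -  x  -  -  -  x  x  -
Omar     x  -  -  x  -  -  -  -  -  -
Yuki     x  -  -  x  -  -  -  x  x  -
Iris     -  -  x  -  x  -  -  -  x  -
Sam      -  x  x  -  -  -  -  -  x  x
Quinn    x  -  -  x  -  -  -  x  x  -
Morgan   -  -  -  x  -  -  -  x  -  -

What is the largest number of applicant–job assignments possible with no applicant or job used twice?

6

For example, pair Wren-H, Toni-I, Omar-D, Yuki-A, Iris-E, Sam-B.
The set {Wren, Toni, Omar, Yuki, Quinn, Morgan} has only 4 neighbours ({A, D, H, I}), so by Hall's theorem at most 6 of the 8 applicants can be matched.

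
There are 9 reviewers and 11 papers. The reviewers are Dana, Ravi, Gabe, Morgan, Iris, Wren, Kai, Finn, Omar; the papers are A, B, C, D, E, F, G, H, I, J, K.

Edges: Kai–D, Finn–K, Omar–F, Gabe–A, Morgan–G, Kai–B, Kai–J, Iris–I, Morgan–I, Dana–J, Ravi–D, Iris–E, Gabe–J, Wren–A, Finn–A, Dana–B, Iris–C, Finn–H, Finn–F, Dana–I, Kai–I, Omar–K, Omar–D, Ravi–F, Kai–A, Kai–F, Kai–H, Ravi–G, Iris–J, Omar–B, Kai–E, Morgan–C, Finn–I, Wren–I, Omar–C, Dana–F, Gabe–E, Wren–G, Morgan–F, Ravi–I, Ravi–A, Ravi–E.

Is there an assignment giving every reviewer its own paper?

One maximum matching: Dana–B, Ravi–G, Gabe–E, Morgan–F, Iris–C, Wren–I, Kai–J, Finn–A, Omar–K.
Every reviewer is matched, so this matching saturates all of them.

Yes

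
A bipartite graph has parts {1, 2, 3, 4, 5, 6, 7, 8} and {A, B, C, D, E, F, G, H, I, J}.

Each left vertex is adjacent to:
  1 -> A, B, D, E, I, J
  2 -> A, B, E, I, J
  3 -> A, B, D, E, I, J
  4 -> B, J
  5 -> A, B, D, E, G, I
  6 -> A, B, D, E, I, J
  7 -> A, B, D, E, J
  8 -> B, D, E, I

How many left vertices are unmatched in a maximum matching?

For example, pair 1-D, 2-I, 3-E, 4-B, 5-G, 6-A, 7-J.
The set {1, 2, 3, 4, 6, 7, 8} has only 6 neighbours ({A, B, D, E, I, J}), so by Hall's theorem at most 7 of the 8 left vertices can be matched.
That matches 7 of the 8, leaving 1 unmatched; no matching can do better.

1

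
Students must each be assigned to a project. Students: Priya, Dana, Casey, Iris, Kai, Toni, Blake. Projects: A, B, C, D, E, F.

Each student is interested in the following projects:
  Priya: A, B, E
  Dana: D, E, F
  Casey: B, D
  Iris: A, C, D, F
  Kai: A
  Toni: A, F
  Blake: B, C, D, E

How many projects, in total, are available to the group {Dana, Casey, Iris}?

6

The union of neighbours of {Dana, Casey, Iris} is {A, B, C, D, E, F}, which has 6 elements.
Since |N(S)| = 6 ≥ |S| = 3, Hall's condition holds for this subset.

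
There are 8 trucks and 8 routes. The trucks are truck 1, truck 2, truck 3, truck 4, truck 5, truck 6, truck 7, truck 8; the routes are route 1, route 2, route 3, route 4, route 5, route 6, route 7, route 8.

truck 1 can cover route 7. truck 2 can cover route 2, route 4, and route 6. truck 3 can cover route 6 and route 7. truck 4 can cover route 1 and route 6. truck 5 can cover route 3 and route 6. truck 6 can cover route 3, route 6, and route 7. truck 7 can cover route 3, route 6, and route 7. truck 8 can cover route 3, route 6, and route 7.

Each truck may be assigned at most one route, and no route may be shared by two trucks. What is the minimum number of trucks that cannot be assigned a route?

For example, pair truck 1→route 7, truck 2→route 2, truck 3→route 6, truck 4→route 1, truck 5→route 3.
The set {truck 1, truck 3, truck 5, truck 6, truck 7, truck 8} has only 3 neighbours ({route 3, route 6, route 7}), so by Hall's theorem at most 5 of the 8 trucks can be matched.
That matches 5 of the 8, leaving 3 unmatched; no matching can do better.

3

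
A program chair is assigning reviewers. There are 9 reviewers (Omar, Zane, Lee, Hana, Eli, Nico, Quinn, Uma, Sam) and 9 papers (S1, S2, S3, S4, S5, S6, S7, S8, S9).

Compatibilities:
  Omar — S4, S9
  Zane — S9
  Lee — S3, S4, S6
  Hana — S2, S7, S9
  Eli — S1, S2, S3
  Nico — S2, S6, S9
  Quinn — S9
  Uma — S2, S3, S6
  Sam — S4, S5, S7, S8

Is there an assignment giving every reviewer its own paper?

No

The set {Zane, Quinn} has only 1 neighbour ({S9}), so by Hall's theorem at most 8 of the 9 reviewers can be matched.
Hence no matching covers every reviewer.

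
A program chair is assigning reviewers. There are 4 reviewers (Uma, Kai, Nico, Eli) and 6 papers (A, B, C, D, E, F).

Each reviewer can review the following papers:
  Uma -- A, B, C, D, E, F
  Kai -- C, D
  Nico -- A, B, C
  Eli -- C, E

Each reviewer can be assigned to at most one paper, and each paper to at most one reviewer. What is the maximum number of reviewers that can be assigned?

A valid assignment of size 4: Uma–A, Kai–C, Nico–B, Eli–E.
This saturates every reviewer, so 4 is the maximum.

4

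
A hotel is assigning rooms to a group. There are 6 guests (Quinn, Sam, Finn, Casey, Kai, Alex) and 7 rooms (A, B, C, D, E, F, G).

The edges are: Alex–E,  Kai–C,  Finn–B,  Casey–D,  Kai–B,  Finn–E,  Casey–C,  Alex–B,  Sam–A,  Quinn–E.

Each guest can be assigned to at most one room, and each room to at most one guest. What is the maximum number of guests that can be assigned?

For example, pair Quinn→E, Sam→A, Finn→B, Casey→D, Kai→C.
The set {Quinn, Finn, Alex} has only 2 neighbours ({B, E}), so by Hall's theorem at most 5 of the 6 guests can be matched.

5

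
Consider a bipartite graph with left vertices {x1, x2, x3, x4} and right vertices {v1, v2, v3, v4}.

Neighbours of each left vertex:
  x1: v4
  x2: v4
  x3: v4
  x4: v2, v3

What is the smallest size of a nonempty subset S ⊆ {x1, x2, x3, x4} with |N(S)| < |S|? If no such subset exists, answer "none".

Take S = {x1, x2}. Its neighbourhood is {v4}, so |N(S)| = 1 < |S| = 2.
No single vertex violates Hall's condition since each has at least one neighbour, so 2 is the minimum.

2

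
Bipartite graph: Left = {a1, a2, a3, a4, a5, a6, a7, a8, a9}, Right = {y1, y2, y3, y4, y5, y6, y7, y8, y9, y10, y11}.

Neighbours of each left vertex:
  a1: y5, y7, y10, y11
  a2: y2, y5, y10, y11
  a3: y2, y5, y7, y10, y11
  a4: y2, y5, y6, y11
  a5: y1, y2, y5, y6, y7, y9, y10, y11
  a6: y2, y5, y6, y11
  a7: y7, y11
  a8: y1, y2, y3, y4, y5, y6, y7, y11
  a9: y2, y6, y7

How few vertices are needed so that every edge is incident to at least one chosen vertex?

{a5, a8, y2, y5, y6, y7, y10, y11} is a vertex cover of size 8: every edge has an endpoint in this set.
No smaller cover exists because a1–y10, a2–y2, a3–y11, a4–y6, a5–y9, a6–y5, a7–y7, a8–y4 is a matching of size 8, and a cover must include an endpoint of each of these disjoint edges (König's theorem).

8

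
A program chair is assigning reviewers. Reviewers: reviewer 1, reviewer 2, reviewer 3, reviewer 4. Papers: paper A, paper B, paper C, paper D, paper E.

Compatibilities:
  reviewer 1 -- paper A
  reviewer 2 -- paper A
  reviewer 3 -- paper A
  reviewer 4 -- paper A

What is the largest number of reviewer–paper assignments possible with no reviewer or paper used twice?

One maximum matching: reviewer 1-paper A.
The set {reviewer 1, reviewer 2, reviewer 3, reviewer 4} has only 1 neighbour ({paper A}), so by Hall's theorem at most 1 of the 4 reviewers can be matched.

1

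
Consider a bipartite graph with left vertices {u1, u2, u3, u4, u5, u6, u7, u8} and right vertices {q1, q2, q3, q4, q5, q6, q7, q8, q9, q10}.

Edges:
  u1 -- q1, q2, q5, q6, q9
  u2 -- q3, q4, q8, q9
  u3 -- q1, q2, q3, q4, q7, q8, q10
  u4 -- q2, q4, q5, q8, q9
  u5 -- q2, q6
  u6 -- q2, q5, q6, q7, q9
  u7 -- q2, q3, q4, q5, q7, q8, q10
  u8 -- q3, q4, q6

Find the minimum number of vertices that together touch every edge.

8

{u1, u2, u3, u4, u5, u6, u7, u8} is a vertex cover of size 8: every edge has an endpoint in this set.
No smaller cover exists because u1–q5, u2–q8, u3–q1, u4–q4, u5–q2, u6–q9, u7–q7, u8–q6 is a matching of size 8, and a cover must include an endpoint of each of these disjoint edges (König's theorem).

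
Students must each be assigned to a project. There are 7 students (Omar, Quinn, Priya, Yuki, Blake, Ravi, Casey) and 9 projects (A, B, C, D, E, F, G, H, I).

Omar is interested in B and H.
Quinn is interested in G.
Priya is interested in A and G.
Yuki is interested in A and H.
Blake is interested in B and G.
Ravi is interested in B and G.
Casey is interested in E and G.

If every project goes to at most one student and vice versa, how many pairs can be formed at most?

5

One maximum matching: Omar–B, Quinn–G, Priya–A, Yuki–H, Casey–E.
The set {Omar, Quinn, Priya, Yuki, Blake, Ravi} has only 4 neighbours ({A, B, G, H}), so by Hall's theorem at most 5 of the 7 students can be matched.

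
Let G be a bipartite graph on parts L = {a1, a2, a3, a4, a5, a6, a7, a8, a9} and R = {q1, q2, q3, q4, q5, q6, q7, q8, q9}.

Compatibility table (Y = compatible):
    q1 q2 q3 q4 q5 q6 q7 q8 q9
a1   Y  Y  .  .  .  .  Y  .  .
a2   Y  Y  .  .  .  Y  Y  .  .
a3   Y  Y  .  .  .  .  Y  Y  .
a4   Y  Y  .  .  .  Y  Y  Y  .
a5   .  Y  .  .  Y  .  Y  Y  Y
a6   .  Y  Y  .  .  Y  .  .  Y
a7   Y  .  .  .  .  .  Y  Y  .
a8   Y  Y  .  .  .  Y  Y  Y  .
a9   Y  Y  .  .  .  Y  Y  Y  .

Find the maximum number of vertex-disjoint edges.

A valid assignment of size 7: a1-q7, a2-q1, a3-q2, a4-q6, a5-q5, a6-q9, a7-q8.
The set {a1, a2, a3, a4, a7, a8, a9} has only 5 neighbours ({q1, q2, q6, q7, q8}), so by Hall's theorem at most 7 of the 9 left vertices can be matched.

7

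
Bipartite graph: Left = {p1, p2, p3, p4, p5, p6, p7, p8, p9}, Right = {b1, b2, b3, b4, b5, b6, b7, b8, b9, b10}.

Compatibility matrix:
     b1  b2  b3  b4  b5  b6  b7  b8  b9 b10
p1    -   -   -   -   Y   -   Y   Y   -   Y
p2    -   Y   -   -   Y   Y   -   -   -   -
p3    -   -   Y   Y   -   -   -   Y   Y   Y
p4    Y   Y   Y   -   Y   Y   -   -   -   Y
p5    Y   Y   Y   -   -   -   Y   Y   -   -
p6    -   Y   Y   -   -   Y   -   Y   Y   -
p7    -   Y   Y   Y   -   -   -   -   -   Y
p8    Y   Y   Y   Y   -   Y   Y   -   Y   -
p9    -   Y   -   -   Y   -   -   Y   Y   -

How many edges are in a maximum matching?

9

A valid assignment of size 9: p1→b10, p2→b2, p3→b4, p4→b1, p5→b7, p6→b8, p7→b3, p8→b6, p9→b5.
All 9 left vertices are matched, so no larger matching exists.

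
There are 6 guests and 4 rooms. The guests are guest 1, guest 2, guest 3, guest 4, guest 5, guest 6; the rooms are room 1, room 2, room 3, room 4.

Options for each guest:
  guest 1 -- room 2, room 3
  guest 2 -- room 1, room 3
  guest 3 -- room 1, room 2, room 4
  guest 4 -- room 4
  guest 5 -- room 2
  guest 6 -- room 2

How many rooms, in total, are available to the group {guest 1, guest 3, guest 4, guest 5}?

The union of neighbours of {guest 1, guest 3, guest 4, guest 5} is {room 1, room 2, room 3, room 4}, which has 4 elements.
Since |N(S)| = 4 ≥ |S| = 4, Hall's condition holds for this subset.

4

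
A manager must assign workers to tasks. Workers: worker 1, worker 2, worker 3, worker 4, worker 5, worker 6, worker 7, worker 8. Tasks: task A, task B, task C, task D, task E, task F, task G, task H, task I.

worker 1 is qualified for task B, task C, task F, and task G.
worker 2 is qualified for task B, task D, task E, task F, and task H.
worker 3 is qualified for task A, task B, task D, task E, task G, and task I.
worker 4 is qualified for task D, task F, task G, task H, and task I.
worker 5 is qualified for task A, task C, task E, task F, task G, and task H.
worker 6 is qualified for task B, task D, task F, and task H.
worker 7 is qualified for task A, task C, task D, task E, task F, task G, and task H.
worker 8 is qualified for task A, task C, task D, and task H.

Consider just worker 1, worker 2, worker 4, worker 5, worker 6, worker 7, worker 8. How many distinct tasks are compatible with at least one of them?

The union of neighbours of {worker 1, worker 2, worker 4, worker 5, worker 6, worker 7, worker 8} is {task A, task B, task C, task D, task E, task F, task G, task H, task I}, which has 9 elements.
Since |N(S)| = 9 ≥ |S| = 7, Hall's condition holds for this subset.

9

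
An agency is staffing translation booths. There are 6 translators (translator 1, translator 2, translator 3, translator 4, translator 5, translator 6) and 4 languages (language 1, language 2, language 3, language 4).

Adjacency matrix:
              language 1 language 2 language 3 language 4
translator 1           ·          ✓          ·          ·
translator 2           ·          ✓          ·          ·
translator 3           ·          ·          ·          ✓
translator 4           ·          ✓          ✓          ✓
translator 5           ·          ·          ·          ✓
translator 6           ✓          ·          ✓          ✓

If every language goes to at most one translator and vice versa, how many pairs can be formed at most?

4

For example, pair translator 1-language 2, translator 3-language 4, translator 4-language 3, translator 6-language 1.
The set {translator 1, translator 2, translator 3, translator 5} has only 2 neighbours ({language 2, language 4}), so by Hall's theorem at most 4 of the 6 translators can be matched.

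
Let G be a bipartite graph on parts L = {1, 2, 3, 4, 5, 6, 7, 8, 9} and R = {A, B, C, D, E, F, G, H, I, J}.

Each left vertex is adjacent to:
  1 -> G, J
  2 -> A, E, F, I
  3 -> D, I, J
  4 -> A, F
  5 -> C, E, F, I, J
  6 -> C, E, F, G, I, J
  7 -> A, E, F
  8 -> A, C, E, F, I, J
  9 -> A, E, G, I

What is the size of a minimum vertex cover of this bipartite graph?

8

The 8 edges 1–G, 2–I, 3–D, 4–A, 5–E, 6–C, 7–F, 8–J form a matching, so any vertex cover needs at least 8 vertices (one per matched edge).
Conversely {3, A, C, E, F, G, I, J} meets every edge and has exactly 8 vertices, so 8 is optimal.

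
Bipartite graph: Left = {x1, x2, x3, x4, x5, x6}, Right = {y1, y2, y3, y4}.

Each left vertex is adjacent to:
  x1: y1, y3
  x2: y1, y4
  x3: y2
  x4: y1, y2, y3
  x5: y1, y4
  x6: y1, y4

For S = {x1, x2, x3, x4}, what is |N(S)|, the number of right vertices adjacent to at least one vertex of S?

The union of neighbours of {x1, x2, x3, x4} is {y1, y2, y3, y4}, which has 4 elements.
Since |N(S)| = 4 ≥ |S| = 4, Hall's condition holds for this subset.

4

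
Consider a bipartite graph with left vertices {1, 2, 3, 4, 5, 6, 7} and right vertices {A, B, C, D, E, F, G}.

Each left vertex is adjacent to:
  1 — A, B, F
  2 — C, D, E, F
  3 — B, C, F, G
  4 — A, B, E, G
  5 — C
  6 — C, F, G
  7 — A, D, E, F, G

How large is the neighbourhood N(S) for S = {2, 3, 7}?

The union of neighbours of {2, 3, 7} is {A, B, C, D, E, F, G}, which has 7 elements.
Since |N(S)| = 7 ≥ |S| = 3, Hall's condition holds for this subset.

7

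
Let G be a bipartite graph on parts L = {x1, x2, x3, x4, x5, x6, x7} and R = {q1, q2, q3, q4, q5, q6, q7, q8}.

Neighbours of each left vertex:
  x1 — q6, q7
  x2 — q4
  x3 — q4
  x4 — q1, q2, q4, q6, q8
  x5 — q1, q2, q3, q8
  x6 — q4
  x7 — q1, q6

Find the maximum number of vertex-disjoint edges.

5

A valid assignment of size 5: x1→q7, x2→q4, x4→q1, x5→q8, x7→q6.
The set {x2, x3, x6} has only 1 neighbour ({q4}), so by Hall's theorem at most 5 of the 7 left vertices can be matched.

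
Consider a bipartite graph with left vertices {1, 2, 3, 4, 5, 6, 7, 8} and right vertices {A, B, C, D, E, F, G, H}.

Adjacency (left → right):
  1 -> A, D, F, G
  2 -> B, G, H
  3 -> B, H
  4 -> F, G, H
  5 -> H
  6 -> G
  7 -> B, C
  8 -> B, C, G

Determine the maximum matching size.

A valid assignment of size 6: 1–D, 2–G, 3–B, 4–F, 5–H, 7–C.
The set {2, 3, 5, 6, 7, 8} has only 4 neighbours ({B, C, G, H}), so by Hall's theorem at most 6 of the 8 left vertices can be matched.

6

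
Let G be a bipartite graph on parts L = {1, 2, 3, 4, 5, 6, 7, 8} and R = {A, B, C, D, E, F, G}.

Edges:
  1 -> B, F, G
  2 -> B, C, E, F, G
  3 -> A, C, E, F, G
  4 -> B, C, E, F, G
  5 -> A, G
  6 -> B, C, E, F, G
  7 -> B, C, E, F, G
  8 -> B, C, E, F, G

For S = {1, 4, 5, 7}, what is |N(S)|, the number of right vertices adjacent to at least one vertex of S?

6

The union of neighbours of {1, 4, 5, 7} is {A, B, C, E, F, G}, which has 6 elements.
Since |N(S)| = 6 ≥ |S| = 4, Hall's condition holds for this subset.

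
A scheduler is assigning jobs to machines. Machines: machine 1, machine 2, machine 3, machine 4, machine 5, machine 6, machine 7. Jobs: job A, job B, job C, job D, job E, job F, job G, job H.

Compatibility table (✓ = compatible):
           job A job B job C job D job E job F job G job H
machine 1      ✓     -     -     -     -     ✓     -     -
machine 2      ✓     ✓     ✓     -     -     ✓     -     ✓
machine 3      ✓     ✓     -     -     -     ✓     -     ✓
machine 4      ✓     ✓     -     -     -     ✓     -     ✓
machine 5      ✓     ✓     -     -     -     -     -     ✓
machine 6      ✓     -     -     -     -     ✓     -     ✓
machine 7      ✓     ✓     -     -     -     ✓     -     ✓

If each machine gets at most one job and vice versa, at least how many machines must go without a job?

2

A valid assignment of size 5: machine 1-job F, machine 2-job C, machine 3-job B, machine 4-job H, machine 5-job A.
The set {machine 1, machine 3, machine 4, machine 5, machine 6, machine 7} has only 4 neighbours ({job A, job B, job F, job H}), so by Hall's theorem at most 5 of the 7 machines can be matched.
That matches 5 of the 7, leaving 2 unmatched; no matching can do better.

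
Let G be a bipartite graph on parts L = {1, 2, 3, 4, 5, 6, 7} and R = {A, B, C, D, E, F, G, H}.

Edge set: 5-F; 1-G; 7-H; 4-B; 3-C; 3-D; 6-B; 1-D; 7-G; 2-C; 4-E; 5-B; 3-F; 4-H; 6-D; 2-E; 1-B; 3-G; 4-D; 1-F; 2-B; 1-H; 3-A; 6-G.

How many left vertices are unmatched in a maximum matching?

0

One maximum matching: 1-H, 2-C, 3-A, 4-E, 5-F, 6-B, 7-G.
All 7 left vertices are matched, so no larger matching exists.
That matches 7 of the 7, leaving 0 unmatched; no matching can do better.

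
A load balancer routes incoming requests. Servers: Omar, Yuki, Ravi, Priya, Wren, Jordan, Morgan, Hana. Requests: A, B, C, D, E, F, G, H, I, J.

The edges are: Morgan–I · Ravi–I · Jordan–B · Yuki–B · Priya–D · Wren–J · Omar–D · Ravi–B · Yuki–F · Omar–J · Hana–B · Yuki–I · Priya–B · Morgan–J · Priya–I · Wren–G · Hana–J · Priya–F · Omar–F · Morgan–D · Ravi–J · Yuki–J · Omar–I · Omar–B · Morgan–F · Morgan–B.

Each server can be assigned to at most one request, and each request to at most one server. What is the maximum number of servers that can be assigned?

6

For example, pair Omar–D, Yuki–I, Ravi–J, Priya–F, Wren–G, Jordan–B.
The set {Omar, Yuki, Ravi, Priya, Jordan, Morgan, Hana} has only 5 neighbours ({B, D, F, I, J}), so by Hall's theorem at most 6 of the 8 servers can be matched.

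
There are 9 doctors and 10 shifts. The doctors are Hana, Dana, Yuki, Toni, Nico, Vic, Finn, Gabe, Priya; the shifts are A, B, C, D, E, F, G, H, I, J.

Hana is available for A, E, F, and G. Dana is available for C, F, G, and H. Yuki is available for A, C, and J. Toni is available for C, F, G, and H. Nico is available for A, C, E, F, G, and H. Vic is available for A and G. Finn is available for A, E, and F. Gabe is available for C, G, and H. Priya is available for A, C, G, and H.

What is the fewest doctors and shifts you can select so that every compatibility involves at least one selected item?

7

{Yuki, A, C, E, F, G, H} is a vertex cover of size 7: every edge has an endpoint in this set.
No smaller cover exists because Hana–G, Dana–C, Yuki–J, Toni–F, Nico–H, Vic–A, Finn–E is a matching of size 7, and a cover must include an endpoint of each of these disjoint edges (König's theorem).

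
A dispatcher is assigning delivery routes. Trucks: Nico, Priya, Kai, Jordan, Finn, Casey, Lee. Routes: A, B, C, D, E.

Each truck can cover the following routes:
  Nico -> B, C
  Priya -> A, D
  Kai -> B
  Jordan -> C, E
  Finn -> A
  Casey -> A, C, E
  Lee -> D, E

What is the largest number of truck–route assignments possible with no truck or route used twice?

A valid assignment of size 5: Nico-C, Priya-D, Kai-B, Jordan-E, Finn-A.
The set {Nico, Priya, Kai, Jordan, Finn, Casey, Lee} has only 5 neighbours ({A, B, C, D, E}), so by Hall's theorem at most 5 of the 7 trucks can be matched.

5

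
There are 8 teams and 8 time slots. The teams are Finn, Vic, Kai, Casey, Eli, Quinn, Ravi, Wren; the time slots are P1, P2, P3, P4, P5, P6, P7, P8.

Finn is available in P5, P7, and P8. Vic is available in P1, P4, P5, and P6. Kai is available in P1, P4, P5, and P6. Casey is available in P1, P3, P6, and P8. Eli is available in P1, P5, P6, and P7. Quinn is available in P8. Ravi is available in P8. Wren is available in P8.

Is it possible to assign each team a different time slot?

No

The set {Quinn, Ravi, Wren} has only 1 neighbour ({P8}), so by Hall's theorem at most 6 of the 8 teams can be matched.
Hence no matching covers every team.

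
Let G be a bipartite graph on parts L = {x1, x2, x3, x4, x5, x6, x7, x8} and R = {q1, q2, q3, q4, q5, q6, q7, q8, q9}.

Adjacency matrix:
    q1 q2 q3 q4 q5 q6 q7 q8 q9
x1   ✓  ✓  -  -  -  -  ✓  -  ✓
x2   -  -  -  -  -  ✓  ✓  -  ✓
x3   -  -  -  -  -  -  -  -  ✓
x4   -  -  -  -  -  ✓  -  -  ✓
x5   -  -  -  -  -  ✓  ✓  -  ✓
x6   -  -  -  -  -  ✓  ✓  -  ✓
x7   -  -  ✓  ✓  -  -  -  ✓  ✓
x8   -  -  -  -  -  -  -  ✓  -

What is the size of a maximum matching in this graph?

6

One maximum matching: x1–q2, x2–q7, x3–q9, x4–q6, x7–q4, x8–q8.
The set {x2, x3, x4, x5, x6} has only 3 neighbours ({q6, q7, q9}), so by Hall's theorem at most 6 of the 8 left vertices can be matched.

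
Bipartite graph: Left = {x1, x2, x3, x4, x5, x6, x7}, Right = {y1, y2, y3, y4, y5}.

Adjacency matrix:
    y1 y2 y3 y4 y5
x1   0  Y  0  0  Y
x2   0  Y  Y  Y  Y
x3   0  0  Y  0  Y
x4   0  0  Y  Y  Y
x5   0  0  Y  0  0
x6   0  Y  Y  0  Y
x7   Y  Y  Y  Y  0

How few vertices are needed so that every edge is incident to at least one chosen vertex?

5

A maximum matching has 5 edges (e.g. x1–y2, x2–y4, x3–y5, x4–y3, x7–y1).
By König's theorem the minimum vertex cover has the same size. One such cover is {x7, y2, y3, y4, y5}.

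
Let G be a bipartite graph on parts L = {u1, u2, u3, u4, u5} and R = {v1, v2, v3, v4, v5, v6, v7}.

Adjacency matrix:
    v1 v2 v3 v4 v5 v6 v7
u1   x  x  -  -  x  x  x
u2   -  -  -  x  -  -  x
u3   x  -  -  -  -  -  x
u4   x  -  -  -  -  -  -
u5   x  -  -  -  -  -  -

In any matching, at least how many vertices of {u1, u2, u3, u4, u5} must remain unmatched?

For example, pair u1–v2, u2–v4, u3–v7, u4–v1.
The set {u4, u5} has only 1 neighbour ({v1}), so by Hall's theorem at most 4 of the 5 left vertices can be matched.
That matches 4 of the 5, leaving 1 unmatched; no matching can do better.

1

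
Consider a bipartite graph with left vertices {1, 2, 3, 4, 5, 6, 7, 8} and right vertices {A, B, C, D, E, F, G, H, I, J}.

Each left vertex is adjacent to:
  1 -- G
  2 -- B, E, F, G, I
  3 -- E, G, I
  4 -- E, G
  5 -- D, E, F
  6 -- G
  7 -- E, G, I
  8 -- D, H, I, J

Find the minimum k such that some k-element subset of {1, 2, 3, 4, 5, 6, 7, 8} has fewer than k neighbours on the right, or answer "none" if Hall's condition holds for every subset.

2

Take S = {1, 6}. Its neighbourhood is {G}, so |N(S)| = 1 < |S| = 2.
No single vertex violates Hall's condition since each has at least one neighbour, so 2 is the minimum.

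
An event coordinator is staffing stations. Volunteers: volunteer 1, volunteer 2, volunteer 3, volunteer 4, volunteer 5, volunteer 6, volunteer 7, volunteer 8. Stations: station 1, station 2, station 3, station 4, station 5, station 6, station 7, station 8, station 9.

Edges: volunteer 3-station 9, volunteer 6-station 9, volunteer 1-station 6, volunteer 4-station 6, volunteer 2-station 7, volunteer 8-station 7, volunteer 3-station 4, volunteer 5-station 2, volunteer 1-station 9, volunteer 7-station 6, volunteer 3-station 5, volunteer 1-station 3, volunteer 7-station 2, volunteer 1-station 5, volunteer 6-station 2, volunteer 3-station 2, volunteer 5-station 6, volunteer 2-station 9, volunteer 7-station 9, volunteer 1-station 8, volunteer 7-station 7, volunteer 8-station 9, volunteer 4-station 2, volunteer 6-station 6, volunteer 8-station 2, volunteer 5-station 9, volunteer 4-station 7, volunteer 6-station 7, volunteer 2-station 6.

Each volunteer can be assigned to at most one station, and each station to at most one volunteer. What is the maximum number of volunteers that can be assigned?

A valid assignment of size 6: volunteer 1–station 8, volunteer 2–station 7, volunteer 3–station 4, volunteer 4–station 6, volunteer 5–station 9, volunteer 6–station 2.
The set {volunteer 2, volunteer 4, volunteer 5, volunteer 6, volunteer 7, volunteer 8} has only 4 neighbours ({station 2, station 6, station 7, station 9}), so by Hall's theorem at most 6 of the 8 volunteers can be matched.

6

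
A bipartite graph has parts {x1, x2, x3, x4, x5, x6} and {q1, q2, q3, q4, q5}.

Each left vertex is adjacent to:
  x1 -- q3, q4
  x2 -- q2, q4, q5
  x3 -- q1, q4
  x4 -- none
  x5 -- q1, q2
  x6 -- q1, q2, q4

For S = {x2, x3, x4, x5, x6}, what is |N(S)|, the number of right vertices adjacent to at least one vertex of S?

The union of neighbours of {x2, x3, x4, x5, x6} is {q1, q2, q4, q5}, which has 4 elements.
Since |N(S)| = 4 < |S| = 5, Hall's condition fails for this subset.

4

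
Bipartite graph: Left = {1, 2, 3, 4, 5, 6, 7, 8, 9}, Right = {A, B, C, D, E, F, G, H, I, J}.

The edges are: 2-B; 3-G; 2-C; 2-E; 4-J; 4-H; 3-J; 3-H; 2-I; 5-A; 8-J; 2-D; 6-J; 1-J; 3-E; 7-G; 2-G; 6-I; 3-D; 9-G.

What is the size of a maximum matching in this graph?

A valid assignment of size 7: 1–J, 2–B, 3–E, 4–H, 5–A, 6–I, 7–G.
The set {1, 7, 8, 9} has only 2 neighbours ({G, J}), so by Hall's theorem at most 7 of the 9 left vertices can be matched.

7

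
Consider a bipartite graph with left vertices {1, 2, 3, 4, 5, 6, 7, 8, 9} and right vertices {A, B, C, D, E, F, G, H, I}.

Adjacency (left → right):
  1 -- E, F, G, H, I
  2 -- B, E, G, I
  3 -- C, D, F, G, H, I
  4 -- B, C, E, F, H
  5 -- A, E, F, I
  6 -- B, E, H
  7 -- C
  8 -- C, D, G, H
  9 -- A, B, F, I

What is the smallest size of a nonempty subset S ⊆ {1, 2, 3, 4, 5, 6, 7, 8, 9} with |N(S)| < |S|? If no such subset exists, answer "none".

A matching saturating every left vertex exists, for instance 1→F, 2→B, 3→G, 4→H, 5→A, 6→E, 7→C, 8→D, 9→I.
By Hall's marriage theorem, this means |N(S)| ≥ |S| for every subset S, so no violating subset exists.

none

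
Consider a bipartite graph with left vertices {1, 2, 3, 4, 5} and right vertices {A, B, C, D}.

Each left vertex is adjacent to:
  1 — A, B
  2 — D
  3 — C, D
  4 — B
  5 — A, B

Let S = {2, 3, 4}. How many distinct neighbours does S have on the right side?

3

The union of neighbours of {2, 3, 4} is {B, C, D}, which has 3 elements.
Since |N(S)| = 3 ≥ |S| = 3, Hall's condition holds for this subset.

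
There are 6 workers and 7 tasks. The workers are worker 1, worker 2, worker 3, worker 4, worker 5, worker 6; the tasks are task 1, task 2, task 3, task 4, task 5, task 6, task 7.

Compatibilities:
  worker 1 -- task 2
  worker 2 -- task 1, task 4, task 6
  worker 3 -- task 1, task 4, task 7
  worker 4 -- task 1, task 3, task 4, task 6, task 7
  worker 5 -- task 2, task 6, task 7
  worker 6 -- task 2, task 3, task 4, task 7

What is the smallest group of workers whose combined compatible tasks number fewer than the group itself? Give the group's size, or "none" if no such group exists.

none

A matching saturating every worker exists, for instance worker 1→task 2, worker 2→task 1, worker 3→task 4, worker 4→task 3, worker 5→task 6, worker 6→task 7.
By Hall's marriage theorem, this means |N(S)| ≥ |S| for every subset S, so no violating subset exists.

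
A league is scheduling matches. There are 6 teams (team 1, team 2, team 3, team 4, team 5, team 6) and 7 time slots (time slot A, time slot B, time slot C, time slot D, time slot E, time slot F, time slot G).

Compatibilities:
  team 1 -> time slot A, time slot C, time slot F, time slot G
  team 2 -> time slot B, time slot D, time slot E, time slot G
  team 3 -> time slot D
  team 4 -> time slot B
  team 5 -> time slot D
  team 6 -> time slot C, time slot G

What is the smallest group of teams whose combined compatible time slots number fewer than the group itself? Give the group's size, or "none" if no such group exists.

Take S = {team 3, team 5}. Its neighbourhood is {time slot D}, so |N(S)| = 1 < |S| = 2.
No single vertex violates Hall's condition since each has at least one neighbour, so 2 is the minimum.

2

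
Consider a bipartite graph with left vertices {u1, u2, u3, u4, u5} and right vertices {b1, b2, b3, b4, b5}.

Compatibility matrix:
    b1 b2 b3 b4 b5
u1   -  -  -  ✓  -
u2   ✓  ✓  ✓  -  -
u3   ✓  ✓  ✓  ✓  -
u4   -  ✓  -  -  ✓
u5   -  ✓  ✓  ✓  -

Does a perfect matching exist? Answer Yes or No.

One maximum matching: u1→b4, u2→b1, u3→b2, u4→b5, u5→b3.
All 5 left vertices are covered.

Yes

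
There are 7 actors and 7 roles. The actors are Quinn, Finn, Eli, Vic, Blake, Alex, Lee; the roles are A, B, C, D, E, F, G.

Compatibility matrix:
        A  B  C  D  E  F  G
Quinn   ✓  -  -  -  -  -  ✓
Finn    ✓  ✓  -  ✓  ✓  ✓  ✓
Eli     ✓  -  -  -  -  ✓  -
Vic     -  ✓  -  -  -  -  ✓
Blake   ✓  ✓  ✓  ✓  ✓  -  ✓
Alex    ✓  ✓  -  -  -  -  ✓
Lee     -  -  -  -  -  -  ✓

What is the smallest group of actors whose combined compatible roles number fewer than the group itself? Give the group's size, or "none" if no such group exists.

4

Take S = {Quinn, Vic, Alex, Lee}. Its neighbourhood is {A, B, G}, so |N(S)| = 3 < |S| = 4.
Every subset of size less than 4 has at least as many neighbours as members, so 4 is the minimum.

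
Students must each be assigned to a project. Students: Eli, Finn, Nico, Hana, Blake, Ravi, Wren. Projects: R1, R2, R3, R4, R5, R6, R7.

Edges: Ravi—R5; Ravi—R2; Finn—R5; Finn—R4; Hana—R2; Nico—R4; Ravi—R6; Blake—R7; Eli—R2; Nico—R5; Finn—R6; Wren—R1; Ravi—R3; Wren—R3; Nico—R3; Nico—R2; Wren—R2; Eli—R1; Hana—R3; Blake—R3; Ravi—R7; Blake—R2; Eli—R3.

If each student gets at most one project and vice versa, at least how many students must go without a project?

A valid assignment of size 7: Eli–R1, Finn–R4, Nico–R5, Hana–R2, Blake–R7, Ravi–R6, Wren–R3.
This saturates every student, so 7 is the maximum.
That matches 7 of the 7, leaving 0 unmatched; no matching can do better.

0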